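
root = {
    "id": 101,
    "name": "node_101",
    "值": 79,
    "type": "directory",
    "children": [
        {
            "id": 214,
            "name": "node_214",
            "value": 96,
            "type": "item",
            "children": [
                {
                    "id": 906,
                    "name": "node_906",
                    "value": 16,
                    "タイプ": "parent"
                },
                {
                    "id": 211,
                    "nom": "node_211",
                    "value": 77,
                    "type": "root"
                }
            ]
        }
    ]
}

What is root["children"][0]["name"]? "node_214"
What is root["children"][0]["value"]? 96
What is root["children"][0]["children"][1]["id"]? 211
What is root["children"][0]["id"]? 214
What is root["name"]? "node_101"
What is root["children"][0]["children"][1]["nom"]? "node_211"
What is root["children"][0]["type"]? "item"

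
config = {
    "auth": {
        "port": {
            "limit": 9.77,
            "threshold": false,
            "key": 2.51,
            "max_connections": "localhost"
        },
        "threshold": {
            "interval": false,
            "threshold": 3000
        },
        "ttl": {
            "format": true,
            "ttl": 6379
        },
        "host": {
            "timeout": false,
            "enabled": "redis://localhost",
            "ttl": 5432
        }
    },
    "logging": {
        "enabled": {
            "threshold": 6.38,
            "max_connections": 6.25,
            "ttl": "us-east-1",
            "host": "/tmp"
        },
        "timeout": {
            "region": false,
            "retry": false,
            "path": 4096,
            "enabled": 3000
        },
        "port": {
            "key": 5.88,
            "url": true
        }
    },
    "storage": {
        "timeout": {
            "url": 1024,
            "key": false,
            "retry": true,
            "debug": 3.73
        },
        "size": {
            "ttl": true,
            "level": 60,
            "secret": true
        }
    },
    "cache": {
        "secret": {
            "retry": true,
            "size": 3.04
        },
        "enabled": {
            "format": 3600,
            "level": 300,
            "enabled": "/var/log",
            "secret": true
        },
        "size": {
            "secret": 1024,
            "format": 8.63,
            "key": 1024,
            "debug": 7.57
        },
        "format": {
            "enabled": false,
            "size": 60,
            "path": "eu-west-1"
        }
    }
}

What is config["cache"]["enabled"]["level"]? 300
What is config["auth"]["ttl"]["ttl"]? 6379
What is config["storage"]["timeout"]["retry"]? True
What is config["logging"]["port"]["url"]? True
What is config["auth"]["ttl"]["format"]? True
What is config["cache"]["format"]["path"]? "eu-west-1"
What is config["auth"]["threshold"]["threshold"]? 3000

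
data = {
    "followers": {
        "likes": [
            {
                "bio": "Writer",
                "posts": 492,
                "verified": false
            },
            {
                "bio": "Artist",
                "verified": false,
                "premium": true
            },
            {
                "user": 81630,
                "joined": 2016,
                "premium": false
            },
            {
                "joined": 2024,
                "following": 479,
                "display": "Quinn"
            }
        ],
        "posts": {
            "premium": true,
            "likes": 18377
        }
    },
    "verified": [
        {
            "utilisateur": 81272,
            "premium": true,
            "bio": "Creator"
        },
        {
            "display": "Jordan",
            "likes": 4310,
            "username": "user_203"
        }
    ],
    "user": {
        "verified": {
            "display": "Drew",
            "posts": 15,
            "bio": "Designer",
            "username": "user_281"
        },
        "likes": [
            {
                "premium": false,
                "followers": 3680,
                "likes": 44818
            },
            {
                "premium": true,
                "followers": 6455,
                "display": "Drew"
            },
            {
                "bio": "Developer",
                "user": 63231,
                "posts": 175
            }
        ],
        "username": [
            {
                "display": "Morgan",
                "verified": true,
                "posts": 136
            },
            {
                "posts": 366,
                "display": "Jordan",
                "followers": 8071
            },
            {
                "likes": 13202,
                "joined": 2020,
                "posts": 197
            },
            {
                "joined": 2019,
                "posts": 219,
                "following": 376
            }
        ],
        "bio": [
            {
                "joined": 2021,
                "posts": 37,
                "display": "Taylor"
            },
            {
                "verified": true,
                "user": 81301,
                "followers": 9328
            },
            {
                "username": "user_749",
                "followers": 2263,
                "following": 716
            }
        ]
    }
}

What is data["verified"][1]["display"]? "Jordan"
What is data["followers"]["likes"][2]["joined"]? 2016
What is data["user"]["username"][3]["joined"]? 2019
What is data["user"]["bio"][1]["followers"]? 9328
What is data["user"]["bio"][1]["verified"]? True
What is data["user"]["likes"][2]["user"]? 63231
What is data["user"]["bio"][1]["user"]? 81301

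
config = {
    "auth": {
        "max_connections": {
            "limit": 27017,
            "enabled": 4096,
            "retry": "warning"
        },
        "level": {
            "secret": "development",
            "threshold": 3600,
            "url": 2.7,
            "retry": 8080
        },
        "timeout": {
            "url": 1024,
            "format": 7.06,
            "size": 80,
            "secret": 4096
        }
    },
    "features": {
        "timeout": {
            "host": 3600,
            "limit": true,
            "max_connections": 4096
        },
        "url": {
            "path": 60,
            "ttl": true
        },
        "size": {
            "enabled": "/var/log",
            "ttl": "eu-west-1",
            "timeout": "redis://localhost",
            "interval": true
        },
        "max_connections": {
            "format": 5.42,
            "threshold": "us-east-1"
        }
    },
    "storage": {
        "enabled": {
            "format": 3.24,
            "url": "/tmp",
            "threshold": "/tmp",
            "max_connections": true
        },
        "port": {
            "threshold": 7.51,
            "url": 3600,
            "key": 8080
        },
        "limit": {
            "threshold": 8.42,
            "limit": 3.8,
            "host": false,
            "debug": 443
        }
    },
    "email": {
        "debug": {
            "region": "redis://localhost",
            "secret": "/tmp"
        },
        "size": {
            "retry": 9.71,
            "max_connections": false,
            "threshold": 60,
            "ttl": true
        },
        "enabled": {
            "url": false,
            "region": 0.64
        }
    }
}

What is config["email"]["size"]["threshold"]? 60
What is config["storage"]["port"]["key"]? 8080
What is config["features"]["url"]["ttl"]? True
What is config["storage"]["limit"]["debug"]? 443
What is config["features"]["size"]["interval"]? True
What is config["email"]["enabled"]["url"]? False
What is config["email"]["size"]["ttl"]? True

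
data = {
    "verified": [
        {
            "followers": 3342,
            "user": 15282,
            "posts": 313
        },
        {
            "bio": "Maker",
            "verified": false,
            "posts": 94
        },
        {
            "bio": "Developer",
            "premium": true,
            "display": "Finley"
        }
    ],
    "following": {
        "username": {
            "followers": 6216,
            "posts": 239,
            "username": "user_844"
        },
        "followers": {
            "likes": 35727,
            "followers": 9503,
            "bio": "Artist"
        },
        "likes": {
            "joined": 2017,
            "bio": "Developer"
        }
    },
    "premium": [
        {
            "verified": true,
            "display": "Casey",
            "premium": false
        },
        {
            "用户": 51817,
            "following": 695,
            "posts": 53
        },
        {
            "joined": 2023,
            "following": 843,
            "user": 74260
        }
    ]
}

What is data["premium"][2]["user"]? 74260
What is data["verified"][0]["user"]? 15282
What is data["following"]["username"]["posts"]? 239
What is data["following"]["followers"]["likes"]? 35727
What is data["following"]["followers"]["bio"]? "Artist"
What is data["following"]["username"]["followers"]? 6216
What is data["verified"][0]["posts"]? 313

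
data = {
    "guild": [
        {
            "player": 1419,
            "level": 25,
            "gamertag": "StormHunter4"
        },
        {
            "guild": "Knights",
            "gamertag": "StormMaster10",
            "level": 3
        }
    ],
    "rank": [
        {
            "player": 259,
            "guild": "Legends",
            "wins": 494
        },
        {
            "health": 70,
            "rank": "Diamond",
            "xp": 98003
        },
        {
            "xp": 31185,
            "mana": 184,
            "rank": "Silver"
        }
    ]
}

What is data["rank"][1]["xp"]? 98003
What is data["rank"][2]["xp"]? 31185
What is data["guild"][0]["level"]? 25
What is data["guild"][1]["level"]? 3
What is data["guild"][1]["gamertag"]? "StormMaster10"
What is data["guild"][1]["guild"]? "Knights"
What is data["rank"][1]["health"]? 70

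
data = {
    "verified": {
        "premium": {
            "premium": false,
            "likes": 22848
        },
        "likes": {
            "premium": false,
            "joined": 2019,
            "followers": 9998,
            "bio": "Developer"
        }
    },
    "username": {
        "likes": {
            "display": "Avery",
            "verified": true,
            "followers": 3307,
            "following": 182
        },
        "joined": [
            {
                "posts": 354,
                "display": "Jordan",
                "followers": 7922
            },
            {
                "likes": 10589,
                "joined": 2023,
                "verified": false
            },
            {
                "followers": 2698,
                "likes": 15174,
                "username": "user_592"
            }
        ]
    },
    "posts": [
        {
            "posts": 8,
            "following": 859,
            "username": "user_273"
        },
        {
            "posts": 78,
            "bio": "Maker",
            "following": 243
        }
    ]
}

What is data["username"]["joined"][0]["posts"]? 354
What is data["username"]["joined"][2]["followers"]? 2698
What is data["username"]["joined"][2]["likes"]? 15174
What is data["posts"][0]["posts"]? 8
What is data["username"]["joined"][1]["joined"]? 2023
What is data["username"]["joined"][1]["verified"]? False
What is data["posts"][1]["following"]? 243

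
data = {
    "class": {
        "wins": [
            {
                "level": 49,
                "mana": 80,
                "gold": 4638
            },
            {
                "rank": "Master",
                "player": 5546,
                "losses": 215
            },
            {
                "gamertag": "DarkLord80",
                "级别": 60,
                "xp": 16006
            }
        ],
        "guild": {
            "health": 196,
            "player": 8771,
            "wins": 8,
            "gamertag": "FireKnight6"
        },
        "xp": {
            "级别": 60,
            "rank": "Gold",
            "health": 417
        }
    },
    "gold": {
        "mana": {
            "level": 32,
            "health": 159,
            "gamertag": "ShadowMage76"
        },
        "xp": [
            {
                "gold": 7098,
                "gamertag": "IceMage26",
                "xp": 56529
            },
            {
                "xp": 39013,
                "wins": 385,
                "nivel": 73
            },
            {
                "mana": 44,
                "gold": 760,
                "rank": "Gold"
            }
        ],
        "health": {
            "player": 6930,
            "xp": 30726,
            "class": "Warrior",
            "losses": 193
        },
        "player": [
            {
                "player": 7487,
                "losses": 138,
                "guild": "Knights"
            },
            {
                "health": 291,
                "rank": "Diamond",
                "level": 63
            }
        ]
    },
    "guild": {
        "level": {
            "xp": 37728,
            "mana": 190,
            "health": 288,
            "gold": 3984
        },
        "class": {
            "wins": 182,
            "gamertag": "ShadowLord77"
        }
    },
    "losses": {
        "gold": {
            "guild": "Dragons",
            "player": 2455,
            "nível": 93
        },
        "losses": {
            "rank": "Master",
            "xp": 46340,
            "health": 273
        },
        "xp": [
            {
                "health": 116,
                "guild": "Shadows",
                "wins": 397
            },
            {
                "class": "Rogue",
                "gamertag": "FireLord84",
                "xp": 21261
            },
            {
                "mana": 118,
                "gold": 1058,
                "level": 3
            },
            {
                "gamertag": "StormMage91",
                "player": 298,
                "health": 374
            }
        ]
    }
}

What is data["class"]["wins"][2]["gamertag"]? "DarkLord80"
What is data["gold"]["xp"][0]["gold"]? 7098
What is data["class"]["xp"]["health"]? 417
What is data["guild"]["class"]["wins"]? 182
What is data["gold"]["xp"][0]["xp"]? 56529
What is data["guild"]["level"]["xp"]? 37728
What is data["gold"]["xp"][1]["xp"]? 39013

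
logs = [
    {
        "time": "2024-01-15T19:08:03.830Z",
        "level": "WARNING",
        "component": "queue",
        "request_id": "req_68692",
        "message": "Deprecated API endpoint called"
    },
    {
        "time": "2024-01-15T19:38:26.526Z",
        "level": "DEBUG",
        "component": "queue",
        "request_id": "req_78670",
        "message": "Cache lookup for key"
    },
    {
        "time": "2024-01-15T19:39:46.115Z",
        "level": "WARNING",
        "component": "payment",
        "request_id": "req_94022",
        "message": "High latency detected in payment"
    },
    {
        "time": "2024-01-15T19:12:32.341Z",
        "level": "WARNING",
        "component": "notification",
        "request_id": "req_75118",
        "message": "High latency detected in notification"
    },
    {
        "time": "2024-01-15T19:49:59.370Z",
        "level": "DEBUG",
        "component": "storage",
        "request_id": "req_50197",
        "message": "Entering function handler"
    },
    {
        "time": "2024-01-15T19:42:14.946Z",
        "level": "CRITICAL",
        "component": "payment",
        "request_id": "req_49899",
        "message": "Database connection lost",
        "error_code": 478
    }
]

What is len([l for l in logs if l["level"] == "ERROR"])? 0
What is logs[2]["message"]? "High latency detected in payment"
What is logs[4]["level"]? "DEBUG"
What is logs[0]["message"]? "Deprecated API endpoint called"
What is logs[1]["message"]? "Cache lookup for key"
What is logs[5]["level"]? "CRITICAL"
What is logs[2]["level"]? "WARNING"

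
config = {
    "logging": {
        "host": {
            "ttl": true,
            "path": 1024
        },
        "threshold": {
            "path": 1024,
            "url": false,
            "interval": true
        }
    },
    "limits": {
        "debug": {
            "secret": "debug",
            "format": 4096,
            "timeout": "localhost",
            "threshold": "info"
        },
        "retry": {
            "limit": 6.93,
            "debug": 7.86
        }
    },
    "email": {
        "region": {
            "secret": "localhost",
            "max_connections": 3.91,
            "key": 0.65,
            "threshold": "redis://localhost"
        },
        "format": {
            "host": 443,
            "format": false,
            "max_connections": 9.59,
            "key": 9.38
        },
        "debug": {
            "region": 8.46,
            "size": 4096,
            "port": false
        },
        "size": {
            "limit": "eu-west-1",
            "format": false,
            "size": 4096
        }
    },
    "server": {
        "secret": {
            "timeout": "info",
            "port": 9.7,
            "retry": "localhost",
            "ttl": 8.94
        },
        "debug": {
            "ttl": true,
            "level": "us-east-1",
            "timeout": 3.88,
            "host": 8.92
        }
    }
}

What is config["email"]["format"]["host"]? 443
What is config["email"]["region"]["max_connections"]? 3.91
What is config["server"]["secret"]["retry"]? "localhost"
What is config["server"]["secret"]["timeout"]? "info"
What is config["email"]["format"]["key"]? 9.38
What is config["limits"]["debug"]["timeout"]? "localhost"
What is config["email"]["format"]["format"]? False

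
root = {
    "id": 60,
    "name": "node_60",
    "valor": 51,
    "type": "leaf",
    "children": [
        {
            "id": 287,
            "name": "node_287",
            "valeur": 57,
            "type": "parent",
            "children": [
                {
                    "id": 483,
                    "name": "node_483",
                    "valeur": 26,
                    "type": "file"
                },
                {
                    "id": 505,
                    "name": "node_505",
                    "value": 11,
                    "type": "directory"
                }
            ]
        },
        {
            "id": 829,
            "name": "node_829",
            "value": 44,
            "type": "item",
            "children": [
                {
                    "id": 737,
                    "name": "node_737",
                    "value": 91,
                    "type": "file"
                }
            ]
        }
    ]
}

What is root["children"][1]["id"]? 829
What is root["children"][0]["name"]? "node_287"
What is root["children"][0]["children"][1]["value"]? 11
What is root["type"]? "leaf"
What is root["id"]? 60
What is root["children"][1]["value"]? 44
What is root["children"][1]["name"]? "node_829"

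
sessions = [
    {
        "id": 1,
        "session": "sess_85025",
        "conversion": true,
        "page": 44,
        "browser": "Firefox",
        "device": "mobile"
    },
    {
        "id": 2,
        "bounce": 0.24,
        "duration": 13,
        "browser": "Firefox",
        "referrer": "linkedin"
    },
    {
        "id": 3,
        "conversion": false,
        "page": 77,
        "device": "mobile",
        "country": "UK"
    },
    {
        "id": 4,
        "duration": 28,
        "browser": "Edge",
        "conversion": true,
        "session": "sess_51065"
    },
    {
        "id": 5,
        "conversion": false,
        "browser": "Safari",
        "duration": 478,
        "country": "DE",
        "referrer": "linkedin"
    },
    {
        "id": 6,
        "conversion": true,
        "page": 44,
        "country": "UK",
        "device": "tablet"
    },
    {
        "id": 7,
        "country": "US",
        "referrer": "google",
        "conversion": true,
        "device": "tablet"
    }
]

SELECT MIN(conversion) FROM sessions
False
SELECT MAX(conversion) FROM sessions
True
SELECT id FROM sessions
[1, 2, 3, 4, 5, 6, 7]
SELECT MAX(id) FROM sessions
7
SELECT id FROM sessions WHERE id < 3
[1, 2]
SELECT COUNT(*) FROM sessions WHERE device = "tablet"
2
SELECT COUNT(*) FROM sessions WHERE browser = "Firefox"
2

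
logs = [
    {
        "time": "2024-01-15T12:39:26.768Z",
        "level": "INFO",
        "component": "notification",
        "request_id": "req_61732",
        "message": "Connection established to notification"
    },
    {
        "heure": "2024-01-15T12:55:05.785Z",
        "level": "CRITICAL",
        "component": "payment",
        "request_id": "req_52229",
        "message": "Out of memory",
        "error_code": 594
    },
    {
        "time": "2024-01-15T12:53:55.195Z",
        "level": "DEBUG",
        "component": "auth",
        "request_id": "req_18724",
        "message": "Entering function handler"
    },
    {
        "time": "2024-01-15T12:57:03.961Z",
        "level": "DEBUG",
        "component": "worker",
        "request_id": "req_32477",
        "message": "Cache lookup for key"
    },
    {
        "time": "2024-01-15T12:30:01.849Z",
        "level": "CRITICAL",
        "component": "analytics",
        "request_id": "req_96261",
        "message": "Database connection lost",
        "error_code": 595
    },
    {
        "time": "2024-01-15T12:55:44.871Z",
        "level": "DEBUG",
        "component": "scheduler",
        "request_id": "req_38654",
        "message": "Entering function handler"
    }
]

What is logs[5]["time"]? "2024-01-15T12:55:44.871Z"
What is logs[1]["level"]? "CRITICAL"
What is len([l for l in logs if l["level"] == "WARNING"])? 0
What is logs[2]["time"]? "2024-01-15T12:53:55.195Z"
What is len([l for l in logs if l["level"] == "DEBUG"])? 3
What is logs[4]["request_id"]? "req_96261"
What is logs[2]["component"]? "auth"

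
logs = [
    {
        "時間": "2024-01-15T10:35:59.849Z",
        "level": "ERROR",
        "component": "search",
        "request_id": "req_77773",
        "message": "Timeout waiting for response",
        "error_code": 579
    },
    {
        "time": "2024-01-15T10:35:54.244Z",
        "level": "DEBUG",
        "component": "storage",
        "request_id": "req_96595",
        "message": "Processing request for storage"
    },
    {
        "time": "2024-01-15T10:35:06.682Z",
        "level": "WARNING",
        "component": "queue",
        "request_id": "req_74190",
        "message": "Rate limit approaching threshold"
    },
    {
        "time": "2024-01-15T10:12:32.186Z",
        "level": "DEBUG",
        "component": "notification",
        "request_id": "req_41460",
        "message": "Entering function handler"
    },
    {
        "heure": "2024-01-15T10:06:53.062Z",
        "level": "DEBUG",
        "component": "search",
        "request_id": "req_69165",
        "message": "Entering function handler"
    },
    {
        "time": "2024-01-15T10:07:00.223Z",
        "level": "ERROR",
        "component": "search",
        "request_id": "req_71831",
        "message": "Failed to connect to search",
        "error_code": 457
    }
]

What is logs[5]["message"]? "Failed to connect to search"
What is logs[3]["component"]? "notification"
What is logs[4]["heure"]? "2024-01-15T10:06:53.062Z"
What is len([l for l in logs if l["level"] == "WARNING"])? 1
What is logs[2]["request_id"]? "req_74190"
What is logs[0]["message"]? "Timeout waiting for response"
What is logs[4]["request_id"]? "req_69165"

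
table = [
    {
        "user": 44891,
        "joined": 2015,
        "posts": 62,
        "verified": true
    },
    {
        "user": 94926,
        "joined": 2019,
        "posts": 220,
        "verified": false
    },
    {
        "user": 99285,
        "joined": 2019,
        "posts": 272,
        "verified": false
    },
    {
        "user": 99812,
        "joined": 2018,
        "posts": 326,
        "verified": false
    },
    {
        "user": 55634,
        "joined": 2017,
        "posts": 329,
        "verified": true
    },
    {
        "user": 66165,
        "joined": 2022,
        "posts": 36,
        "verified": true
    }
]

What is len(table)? 6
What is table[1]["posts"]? 220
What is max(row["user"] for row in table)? 99812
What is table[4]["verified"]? True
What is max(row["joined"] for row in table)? 2022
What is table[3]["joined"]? 2018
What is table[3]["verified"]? False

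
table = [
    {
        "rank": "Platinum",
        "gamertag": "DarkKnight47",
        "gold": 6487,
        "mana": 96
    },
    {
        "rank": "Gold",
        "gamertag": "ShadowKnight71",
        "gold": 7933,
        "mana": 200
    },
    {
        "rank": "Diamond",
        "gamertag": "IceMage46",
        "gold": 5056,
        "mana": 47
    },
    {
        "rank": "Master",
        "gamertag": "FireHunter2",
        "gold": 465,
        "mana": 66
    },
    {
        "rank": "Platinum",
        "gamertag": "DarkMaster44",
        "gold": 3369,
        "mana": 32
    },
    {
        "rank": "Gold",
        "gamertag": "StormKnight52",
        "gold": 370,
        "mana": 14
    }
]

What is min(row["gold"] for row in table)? 370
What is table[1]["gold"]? 7933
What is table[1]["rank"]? "Gold"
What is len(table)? 6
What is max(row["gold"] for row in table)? 7933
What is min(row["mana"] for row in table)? 14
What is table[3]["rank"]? "Master"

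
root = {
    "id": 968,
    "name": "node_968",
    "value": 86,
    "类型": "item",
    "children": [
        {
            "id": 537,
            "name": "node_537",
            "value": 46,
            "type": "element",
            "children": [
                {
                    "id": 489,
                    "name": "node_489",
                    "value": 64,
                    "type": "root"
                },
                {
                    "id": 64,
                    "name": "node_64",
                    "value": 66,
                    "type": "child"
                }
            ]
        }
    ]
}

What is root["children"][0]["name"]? "node_537"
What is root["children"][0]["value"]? 46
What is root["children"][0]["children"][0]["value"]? 64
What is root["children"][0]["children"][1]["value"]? 66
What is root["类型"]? "item"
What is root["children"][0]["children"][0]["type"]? "root"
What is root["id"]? 968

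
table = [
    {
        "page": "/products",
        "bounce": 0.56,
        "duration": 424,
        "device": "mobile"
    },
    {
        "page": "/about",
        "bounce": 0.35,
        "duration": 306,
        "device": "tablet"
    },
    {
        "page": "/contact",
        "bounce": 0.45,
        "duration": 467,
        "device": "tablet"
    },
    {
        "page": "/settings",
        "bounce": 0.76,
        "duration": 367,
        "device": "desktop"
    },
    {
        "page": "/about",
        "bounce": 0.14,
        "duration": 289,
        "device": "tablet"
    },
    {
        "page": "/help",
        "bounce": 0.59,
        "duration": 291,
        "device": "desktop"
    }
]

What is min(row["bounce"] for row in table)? 0.14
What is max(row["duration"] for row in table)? 467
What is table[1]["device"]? "tablet"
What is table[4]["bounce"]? 0.14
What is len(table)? 6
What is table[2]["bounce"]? 0.45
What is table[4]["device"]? "tablet"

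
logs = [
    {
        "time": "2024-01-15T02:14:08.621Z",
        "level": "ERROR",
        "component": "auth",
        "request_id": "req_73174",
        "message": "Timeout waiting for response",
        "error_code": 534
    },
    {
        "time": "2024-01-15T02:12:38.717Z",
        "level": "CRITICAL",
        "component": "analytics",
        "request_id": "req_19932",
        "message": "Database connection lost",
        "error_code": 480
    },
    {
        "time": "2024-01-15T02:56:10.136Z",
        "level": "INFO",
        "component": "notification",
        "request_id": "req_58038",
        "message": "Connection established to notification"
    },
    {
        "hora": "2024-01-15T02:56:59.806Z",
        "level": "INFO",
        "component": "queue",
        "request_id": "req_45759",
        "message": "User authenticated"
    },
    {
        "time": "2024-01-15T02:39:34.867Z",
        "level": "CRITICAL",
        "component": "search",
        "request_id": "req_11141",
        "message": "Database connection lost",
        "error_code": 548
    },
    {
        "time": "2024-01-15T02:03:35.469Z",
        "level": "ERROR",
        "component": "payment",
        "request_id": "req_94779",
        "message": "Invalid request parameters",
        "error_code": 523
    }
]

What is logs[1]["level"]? "CRITICAL"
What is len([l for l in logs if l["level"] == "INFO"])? 2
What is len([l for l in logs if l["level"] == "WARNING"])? 0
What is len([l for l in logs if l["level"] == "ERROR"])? 2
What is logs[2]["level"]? "INFO"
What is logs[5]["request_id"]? "req_94779"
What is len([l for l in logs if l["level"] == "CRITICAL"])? 2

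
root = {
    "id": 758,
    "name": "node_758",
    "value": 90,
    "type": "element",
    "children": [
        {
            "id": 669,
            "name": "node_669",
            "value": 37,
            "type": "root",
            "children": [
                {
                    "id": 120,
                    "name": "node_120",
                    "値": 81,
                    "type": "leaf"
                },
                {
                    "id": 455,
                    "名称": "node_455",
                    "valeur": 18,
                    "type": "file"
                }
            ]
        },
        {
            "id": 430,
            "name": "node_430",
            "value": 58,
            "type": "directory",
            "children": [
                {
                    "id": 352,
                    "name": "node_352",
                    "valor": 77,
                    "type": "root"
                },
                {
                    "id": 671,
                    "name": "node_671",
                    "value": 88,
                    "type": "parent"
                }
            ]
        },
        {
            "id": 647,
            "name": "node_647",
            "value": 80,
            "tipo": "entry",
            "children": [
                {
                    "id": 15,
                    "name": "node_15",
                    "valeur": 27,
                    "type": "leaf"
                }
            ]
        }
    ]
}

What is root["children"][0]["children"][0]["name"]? "node_120"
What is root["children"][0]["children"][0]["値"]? 81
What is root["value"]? 90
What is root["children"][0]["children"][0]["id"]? 120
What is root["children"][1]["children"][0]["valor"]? 77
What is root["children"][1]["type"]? "directory"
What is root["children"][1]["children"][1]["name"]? "node_671"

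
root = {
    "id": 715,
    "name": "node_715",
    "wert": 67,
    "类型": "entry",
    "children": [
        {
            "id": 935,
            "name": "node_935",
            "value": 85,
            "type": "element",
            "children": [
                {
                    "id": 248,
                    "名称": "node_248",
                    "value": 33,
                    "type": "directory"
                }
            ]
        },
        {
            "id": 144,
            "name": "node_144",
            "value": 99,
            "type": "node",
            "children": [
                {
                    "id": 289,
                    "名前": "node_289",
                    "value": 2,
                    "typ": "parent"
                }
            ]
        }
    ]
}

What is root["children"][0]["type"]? "element"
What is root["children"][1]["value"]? 99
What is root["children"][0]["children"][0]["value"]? 33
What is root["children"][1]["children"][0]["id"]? 289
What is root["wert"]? 67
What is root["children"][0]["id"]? 935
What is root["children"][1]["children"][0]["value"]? 2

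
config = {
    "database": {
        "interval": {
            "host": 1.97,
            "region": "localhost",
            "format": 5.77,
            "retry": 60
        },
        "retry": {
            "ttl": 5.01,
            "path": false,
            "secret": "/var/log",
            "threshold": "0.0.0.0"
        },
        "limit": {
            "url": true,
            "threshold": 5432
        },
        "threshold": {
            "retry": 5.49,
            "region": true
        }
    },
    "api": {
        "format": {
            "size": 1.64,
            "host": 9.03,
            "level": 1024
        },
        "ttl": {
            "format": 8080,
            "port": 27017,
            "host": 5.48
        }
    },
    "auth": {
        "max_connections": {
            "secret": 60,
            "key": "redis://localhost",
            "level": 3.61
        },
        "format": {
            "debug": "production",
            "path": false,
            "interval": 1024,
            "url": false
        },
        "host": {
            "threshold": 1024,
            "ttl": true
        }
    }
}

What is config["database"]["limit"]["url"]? True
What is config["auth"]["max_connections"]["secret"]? 60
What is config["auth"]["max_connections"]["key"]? "redis://localhost"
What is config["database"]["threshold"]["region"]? True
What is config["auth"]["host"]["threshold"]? 1024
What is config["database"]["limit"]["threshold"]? 5432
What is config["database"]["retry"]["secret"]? "/var/log"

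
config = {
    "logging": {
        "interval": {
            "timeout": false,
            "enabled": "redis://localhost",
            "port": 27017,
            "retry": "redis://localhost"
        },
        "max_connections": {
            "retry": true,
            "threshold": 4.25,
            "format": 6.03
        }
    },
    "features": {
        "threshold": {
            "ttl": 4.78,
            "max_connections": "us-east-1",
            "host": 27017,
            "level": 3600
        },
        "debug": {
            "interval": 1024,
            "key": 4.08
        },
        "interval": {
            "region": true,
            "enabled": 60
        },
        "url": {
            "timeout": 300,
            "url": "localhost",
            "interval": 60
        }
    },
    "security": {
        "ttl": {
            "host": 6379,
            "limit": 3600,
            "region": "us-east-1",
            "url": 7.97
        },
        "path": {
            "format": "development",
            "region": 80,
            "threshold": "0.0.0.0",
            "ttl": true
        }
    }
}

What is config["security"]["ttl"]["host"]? 6379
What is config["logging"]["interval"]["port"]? 27017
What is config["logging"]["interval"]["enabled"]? "redis://localhost"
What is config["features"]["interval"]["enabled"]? 60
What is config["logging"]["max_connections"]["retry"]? True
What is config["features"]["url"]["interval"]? 60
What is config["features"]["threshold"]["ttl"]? 4.78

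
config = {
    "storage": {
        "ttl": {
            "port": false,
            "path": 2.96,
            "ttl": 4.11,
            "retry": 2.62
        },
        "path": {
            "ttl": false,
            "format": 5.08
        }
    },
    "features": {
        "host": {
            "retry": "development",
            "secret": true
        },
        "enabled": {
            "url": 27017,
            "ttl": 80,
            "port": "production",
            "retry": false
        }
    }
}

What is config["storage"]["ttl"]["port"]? False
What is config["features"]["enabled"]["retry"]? False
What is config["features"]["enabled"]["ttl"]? 80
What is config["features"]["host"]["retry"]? "development"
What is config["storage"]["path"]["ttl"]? False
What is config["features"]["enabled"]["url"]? 27017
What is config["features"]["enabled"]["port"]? "production"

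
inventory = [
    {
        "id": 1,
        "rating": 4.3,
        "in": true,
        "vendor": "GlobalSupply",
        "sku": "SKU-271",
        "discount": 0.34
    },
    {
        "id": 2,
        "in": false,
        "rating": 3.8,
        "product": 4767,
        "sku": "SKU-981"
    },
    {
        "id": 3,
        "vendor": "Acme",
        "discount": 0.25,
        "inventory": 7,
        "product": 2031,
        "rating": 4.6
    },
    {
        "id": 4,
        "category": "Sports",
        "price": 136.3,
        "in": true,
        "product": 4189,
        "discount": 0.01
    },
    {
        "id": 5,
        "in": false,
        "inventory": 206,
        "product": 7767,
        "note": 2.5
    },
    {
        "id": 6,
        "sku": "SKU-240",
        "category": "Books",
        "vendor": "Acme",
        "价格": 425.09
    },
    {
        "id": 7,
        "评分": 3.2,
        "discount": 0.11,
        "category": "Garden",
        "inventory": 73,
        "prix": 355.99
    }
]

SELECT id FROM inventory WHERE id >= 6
[6, 7]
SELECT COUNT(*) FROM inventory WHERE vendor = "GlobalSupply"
1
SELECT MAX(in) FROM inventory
True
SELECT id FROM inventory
[1, 2, 3, 4, 5, 6, 7]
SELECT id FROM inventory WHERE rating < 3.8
[]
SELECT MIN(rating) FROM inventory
3.8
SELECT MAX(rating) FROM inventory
4.6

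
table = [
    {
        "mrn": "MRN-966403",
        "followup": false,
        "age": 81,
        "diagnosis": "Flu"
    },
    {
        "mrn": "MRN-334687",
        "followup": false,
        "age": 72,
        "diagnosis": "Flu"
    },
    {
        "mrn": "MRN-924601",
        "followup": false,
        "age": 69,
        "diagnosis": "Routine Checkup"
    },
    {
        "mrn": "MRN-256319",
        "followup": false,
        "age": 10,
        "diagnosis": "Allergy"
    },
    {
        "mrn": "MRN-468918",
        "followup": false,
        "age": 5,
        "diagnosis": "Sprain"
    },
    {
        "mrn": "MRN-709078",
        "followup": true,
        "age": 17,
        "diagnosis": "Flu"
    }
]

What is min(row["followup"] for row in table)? False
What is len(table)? 6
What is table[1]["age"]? 72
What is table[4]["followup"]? False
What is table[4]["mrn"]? "MRN-468918"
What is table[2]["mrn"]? "MRN-924601"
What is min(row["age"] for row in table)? 5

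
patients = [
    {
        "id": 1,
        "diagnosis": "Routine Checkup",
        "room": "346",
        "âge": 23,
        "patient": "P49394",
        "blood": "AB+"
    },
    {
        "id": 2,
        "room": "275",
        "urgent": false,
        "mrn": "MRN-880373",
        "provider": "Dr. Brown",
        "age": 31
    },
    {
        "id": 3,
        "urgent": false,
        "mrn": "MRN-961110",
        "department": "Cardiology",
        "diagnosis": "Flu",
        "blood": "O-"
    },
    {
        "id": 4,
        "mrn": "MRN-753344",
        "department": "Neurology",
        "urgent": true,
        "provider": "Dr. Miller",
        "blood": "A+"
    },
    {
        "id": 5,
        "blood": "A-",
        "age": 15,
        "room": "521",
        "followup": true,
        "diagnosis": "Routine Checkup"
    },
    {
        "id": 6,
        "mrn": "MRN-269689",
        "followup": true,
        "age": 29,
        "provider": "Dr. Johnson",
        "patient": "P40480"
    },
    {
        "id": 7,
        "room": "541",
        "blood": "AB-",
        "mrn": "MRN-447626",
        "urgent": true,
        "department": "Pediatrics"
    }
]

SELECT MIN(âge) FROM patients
23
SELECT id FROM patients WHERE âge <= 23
[1]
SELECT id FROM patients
[1, 2, 3, 4, 5, 6, 7]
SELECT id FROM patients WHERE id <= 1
[1]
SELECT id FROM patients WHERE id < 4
[1, 2, 3]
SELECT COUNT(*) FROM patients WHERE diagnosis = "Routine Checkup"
2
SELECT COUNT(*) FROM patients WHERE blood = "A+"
1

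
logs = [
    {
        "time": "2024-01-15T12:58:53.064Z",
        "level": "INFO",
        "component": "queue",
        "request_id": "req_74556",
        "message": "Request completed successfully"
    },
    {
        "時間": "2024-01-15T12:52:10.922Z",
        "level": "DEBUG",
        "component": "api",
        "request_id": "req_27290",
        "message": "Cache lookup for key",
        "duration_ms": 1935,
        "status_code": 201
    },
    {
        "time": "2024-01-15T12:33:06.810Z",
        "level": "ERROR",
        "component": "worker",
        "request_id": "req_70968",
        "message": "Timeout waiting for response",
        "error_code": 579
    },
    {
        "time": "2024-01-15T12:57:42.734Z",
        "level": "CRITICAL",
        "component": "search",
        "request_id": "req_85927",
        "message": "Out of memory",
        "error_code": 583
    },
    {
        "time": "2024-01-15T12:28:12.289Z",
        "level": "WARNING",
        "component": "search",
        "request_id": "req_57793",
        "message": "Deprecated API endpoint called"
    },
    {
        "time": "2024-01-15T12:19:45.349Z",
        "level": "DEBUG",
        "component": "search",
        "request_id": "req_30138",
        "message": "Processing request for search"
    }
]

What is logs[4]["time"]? "2024-01-15T12:28:12.289Z"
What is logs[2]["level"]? "ERROR"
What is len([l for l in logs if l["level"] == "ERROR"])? 1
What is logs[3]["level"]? "CRITICAL"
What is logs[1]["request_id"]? "req_27290"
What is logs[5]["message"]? "Processing request for search"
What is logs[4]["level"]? "WARNING"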